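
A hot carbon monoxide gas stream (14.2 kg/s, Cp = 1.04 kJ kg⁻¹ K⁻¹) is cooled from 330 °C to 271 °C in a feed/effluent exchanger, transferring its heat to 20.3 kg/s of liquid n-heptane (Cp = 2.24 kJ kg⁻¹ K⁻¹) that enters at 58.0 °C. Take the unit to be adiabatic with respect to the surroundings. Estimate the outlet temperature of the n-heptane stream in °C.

T_c,out = 77.2 °C

Heat released by hot stream: Q = 14.2 × 1.04 × (330 − 271) = 871.31 kJ/s
Energy balance on cold side (adiabatic exchanger): Q = ṁ_c·Cp_c·(T_c,out − T_c,in)
T_c,out = 58.0 + 871.31/(20.3 × 2.24) = 77.162 °C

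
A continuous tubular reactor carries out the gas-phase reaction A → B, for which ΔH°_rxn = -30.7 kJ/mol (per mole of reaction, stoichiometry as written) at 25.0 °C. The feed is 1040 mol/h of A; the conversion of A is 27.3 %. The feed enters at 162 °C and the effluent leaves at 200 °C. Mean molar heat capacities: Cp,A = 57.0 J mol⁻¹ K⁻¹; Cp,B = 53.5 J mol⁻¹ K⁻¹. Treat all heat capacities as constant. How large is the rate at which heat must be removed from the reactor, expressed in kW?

Extent of reaction ξ = 0.273 × 1040 = 283.92 mol/h
Reaction term: ξ·ΔH°_rxn = 283.92 × -30.7 = -8716.3 kJ/h
Sensible, feed 162→25 °C: -8121.4 kJ/h
Outlet flows (mol/h): A 756.08, B 283.92
Sensible, products 25→200 °C: 10200 kJ/h
Q = ΔH = -6637.6 kJ/h = -1.8438 kW
Heat removed = 1.8438 kW

Q_out = 1.84 kW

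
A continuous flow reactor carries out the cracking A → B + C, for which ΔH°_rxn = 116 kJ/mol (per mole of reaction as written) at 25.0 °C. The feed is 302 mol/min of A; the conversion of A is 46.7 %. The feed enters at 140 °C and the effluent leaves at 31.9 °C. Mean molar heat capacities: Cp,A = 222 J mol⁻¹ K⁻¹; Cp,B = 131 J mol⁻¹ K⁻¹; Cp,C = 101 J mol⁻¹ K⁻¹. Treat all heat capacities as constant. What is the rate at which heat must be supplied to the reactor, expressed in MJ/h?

Q_in = 547 MJ/h

Extent of reaction ξ = 0.467 × 302 = 141.03 mol/min
Reaction term: ξ·ΔH°_rxn = 141.03 × 116 = 16360 kJ/min
Sensible, feed 140→25 °C: -7710.1 kJ/min
Outlet flows (mol/min): A 160.97, B 141.03, C 141.03
Sensible, products 25→31.9 °C: 472.33 kJ/min
Q = ΔH = 9122.2 kJ/min = 152.04 kW
Heat supplied = 547.33 MJ/h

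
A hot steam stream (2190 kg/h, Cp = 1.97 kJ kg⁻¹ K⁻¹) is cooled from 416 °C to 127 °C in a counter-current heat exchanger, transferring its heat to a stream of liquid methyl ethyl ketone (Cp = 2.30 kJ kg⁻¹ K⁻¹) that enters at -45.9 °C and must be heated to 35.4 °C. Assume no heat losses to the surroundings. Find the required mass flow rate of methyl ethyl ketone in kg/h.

ṁ_c = 6670 kg/h

Heat released by hot stream: Q = 2190 × 1.97 × (416 − 127) = 1.2468e+06 kJ/h
Energy balance on cold side (adiabatic exchanger): Q = ṁ_c·Cp_c·(T_c,out − T_c,in)
ṁ_c = 1.2468e+06 / [2.30 × (35.4 − -45.9)] = 6667.9 kg/h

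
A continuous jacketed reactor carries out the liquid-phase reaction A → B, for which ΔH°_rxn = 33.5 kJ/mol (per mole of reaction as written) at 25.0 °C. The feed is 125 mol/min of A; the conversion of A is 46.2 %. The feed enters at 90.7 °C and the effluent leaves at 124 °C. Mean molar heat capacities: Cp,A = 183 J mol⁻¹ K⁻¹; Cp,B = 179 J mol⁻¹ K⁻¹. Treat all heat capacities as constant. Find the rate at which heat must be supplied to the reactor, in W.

Extent of reaction ξ = 0.462 × 125 = 57.75 mol/min
Reaction term: ξ·ΔH°_rxn = 57.75 × 33.5 = 1934.6 kJ/min
Sensible, feed 90.7→25 °C: -1502.9 kJ/min
Outlet flows (mol/min): A 67.25, B 57.75
Sensible, products 25→124 °C: 2241.8 kJ/min
Q = ΔH = 2673.5 kJ/min = 44.558 kW
Heat supplied = 44558 W

Q_in = 44600 W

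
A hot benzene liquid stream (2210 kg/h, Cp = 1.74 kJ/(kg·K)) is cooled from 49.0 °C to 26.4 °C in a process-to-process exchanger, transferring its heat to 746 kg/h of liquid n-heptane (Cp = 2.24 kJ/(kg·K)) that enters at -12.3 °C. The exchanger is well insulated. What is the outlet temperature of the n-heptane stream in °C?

Heat released by hot stream: Q = 2210 × 1.74 × (49.0 − 26.4) = 86906 kJ/h
Energy balance on cold side (adiabatic exchanger): Q = ṁ_c·Cp_c·(T_c,out − T_c,in)
T_c,out = -12.3 + 86906/(746 × 2.24) = 39.707 °C

T_c,out = 39.7 °C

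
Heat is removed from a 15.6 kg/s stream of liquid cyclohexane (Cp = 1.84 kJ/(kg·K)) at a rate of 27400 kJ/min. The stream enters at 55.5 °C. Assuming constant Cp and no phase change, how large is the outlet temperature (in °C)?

Q = 27400 kJ/min = 456.67 kJ/s
ΔT = Q/(ṁ·Cp) = 456.67/(15.6×1.84) = 15.91 K
T_out = 55.5 − 15.91 = 39.59 °C

T_out = 39.6 °C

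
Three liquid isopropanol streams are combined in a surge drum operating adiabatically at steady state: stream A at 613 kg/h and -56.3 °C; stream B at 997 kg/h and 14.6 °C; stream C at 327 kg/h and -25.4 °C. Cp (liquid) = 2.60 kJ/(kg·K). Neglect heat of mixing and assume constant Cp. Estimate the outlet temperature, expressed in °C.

Adiabatic, steady state ⇒ Σ ṁᵢCp,ᵢ(T_out − Tᵢ) = 0
Σ ṁᵢCp,ᵢTᵢ = 613×2.60×-56.3 + 997×2.60×14.6 + 327×2.60×-25.4 = -73480
Σ ṁᵢCp,ᵢ = 613×2.60 + 997×2.60 + 327×2.60 = 5036.2
T_out = -73480 / 5036.2 = -14.59 °C

T_out = -14.6 °C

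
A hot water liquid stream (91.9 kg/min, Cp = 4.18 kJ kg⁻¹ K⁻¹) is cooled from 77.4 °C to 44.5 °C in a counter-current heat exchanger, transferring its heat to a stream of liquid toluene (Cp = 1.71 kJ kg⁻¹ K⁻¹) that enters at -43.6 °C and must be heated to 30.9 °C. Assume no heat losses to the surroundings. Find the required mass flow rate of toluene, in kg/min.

Heat released by hot stream: Q = 91.9 × 4.18 × (77.4 − 44.5) = 12638 kJ/min
Energy balance on cold side (adiabatic exchanger): Q = ṁ_c·Cp_c·(T_c,out − T_c,in)
ṁ_c = 12638 / [1.71 × (30.9 − -43.6)] = 99.205 kg/min

ṁ_c = 99.2 kg/min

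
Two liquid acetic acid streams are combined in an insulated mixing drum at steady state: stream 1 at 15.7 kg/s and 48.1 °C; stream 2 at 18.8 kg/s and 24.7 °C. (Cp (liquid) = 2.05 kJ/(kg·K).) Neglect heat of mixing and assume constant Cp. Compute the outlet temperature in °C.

T_out = 35.3 °C

Adiabatic, steady state ⇒ Σ ṁᵢCp,ᵢ(T_out − Tᵢ) = 0
T_out = Σ ṁᵢCp,ᵢTᵢ / Σ ṁᵢCp,ᵢ
      = 2500 / 70.725 = 35.349 °C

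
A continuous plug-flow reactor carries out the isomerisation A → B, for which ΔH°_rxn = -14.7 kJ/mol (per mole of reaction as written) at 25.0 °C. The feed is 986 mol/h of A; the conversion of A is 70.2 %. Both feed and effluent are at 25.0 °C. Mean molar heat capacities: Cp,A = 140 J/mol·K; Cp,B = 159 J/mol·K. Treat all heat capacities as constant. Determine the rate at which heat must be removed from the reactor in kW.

Q_out = 2.83 kW

Extent of reaction ξ = 0.702 × 986 = 692.17 mol/h
Reaction term: ξ·ΔH°_rxn = 692.17 × -14.7 = -10175 kJ/h
Q = ΔH = -10175 kJ/h = -2.8264 kW
Heat removed = 2.8264 kW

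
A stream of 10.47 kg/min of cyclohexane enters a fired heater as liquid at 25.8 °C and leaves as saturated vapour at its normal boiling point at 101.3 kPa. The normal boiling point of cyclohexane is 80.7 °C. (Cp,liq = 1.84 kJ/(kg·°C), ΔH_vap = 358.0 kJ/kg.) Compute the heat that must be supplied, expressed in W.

Q = 80100 W

liquid 25.8→80.7 °C: 101.02 kJ/kg
vaporisation at 80.7 °C: 358 kJ/kg
Δh = 101.02 + 358 = 459.02 kJ/kg
Q = ṁ·Δh = 10.47 kg/min × 459.02 kJ/kg = 4805.9 kJ/min
|Q| = 80.098 kW = 80098 W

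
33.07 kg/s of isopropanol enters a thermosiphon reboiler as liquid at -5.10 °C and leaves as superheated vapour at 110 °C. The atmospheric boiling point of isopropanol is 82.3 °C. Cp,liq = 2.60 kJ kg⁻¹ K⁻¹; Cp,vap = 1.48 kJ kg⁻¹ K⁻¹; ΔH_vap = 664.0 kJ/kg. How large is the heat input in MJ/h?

Q = 111000 MJ/h

liquid -5.10→82.3 °C: 227.24 kJ/kg
vaporisation at 82.3 °C: 664 kJ/kg
vapour 82.3→110 °C: 40.996 kJ/kg
Δh = 227.24 + 664 + 40.996 = 932.24 kJ/kg
Q = ṁ·Δh = 33.07 kg/s × 932.24 kJ/kg = 30829 kJ/s
|Q| = 30829 kW = 110980 MJ/h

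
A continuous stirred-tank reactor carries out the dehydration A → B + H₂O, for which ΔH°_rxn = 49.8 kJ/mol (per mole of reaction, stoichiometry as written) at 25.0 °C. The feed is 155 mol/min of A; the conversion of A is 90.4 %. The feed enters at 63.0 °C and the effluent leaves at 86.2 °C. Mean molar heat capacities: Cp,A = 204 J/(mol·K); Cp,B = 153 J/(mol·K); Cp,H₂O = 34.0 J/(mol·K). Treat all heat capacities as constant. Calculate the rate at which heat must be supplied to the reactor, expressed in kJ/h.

Q_in = 454000 kJ/h

Extent of reaction ξ = 0.904 × 155 = 140.12 mol/min
Reaction term: ξ·ΔH°_rxn = 140.12 × 49.8 = 6978 kJ/min
Sensible, feed 63.0→25 °C: -1201.6 kJ/min
Outlet flows (mol/min): A 14.88, B 140.12, H₂O 140.12
Sensible, products 25→86.2 °C: 1789.4 kJ/min
Q = ΔH = 7565.8 kJ/min = 126.1 kW
Heat supplied = 453950 kJ/h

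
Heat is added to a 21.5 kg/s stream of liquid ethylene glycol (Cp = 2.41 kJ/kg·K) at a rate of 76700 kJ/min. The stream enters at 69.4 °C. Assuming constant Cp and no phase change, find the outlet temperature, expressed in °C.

Q = 76700 kJ/min = 1278.3 kJ/s
ΔT = Q/(ṁ·Cp) = 1278.3/(21.5×2.41) = 24.671 K
T_out = 69.4 + 24.671 = 94.071 °C

T_out = 94.1 °C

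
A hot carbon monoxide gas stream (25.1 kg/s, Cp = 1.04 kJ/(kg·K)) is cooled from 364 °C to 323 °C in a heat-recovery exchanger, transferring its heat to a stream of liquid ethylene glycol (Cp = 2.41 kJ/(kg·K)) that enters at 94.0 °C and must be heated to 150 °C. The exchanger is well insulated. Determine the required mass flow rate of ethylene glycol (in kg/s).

Heat released by hot stream: Q = 25.1 × 1.04 × (364 − 323) = 1070.3 kJ/s
Energy balance on cold side (adiabatic exchanger): Q = ṁ_c·Cp_c·(T_c,out − T_c,in)
ṁ_c = 1070.3 / [2.41 × (150 − 94.0)] = 7.9302 kg/s

ṁ_c = 7.93 kg/s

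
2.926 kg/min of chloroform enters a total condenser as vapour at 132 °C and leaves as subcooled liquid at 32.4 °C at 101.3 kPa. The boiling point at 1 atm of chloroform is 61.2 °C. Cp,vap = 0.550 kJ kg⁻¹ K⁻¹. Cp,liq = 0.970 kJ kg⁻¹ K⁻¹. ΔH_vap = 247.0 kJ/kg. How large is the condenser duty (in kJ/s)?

vapour 132→61.2 °C: -38.94 kJ/kg
condensation at 61.2 °C: -247 kJ/kg
liquid 61.2→32.4 °C: -27.936 kJ/kg
Δh = -38.94 + -247 + -27.936 = -313.88 kJ/kg
Q = ṁ·Δh = 2.926 kg/min × -313.88 kJ/kg = -918.4 kJ/min
|Q| = 15.307 kW

Q_c = 15.3 kJ/s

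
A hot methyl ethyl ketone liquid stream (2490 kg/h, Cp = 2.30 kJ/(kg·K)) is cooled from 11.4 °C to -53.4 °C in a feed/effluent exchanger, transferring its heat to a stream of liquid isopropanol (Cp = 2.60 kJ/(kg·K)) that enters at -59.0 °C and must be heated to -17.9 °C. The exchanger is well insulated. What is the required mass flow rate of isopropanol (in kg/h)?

Heat released by hot stream: Q = 2490 × 2.30 × (11.4 − -53.4) = 371110 kJ/h
Energy balance on cold side (adiabatic exchanger): Q = ṁ_c·Cp_c·(T_c,out − T_c,in)
ṁ_c = 371110 / [2.60 × (-17.9 − -59.0)] = 3472.9 kg/h

ṁ_c = 3470 kg/h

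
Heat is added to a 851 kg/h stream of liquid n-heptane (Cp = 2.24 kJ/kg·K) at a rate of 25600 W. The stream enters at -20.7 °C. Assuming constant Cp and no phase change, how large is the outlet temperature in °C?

Q = 25600 W = 92160 kJ/h
ΔT = Q/(ṁ·Cp) = 92160/(851×2.24) = 48.346 K
T_out = -20.7 + 48.346 = 27.646 °C

T_out = 27.6 °C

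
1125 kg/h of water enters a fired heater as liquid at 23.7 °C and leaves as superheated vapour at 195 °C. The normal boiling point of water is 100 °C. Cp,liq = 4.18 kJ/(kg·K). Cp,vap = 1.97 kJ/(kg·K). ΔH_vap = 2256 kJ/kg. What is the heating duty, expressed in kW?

liquid 23.7→100 °C: 318.93 kJ/kg
vaporisation at 100 °C: 2256 kJ/kg
vapour 100→195 °C: 187.15 kJ/kg
Δh = 318.93 + 2256 + 187.15 = 2762.1 kJ/kg
Q = ṁ·Δh = 1125 kg/h × 2762.1 kJ/kg = 3.1073e+06 kJ/h
|Q| = 863.15 kW

Q = 863 kW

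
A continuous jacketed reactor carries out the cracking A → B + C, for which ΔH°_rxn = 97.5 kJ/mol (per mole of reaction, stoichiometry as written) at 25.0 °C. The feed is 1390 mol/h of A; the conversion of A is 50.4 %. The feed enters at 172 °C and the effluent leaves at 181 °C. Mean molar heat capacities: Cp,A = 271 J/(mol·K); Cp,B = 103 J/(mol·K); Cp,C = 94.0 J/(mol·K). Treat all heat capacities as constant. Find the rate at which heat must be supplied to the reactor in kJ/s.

Q_in = 17.7 kJ/s

Extent of reaction ξ = 0.504 × 1390 = 700.56 mol/h
Reaction term: ξ·ΔH°_rxn = 700.56 × 97.5 = 68305 kJ/h
Sensible, feed 172→25 °C: -55373 kJ/h
Outlet flows (mol/h): A 689.44, B 700.56, C 700.56
Sensible, products 25→181 °C: 50676 kJ/h
Q = ΔH = 63608 kJ/h = 17.669 kW
Heat supplied = 17.669 kJ/s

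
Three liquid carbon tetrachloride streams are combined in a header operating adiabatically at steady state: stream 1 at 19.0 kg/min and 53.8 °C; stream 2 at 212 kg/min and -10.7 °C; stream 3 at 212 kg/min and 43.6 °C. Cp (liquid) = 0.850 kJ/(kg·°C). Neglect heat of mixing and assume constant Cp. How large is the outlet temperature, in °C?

T_out = 18.1 °C

Adiabatic, steady state ⇒ Σ ṁᵢCp,ᵢ(T_out − Tᵢ) = 0
Σ ṁᵢCp,ᵢTᵢ = 19.0×0.850×53.8 + 212×0.850×-10.7 + 212×0.850×43.6 = 6797.4
Σ ṁᵢCp,ᵢ = 19.0×0.850 + 212×0.850 + 212×0.850 = 376.55
T_out = 6797.4 / 376.55 = 18.052 °C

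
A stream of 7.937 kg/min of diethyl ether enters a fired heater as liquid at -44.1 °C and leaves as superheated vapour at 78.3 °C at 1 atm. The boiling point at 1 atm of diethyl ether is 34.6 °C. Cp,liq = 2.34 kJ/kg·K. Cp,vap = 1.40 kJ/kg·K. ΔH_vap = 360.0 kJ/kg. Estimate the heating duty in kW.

Q = 80.1 kW

liquid -44.1→34.6 °C: 184.16 kJ/kg
vaporisation at 34.6 °C: 360 kJ/kg
vapour 34.6→78.3 °C: 61.18 kJ/kg
Δh = 184.16 + 360 + 61.18 = 605.34 kJ/kg
Q = ṁ·Δh = 7.937 kg/min × 605.34 kJ/kg = 4804.6 kJ/min
|Q| = 80.076 kW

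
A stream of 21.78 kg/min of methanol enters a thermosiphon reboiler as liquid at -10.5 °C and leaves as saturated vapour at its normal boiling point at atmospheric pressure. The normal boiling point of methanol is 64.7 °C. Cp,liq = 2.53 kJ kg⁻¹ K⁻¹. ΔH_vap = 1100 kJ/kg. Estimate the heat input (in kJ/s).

Q = 468 kJ/s

liquid -10.5→64.7 °C: 190.26 kJ/kg
vaporisation at 64.7 °C: 1100 kJ/kg
Δh = 190.26 + 1100 = 1290.3 kJ/kg
Q = ṁ·Δh = 21.78 kg/min × 1290.3 kJ/kg = 28102 kJ/min
|Q| = 468.36 kW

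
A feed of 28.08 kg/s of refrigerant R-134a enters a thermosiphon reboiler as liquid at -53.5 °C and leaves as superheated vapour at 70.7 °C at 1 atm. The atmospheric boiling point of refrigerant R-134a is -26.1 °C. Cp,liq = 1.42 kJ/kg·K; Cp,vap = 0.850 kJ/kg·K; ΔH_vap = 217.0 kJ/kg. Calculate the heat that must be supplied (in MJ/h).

liquid -53.5→-26.1 °C: 38.908 kJ/kg
vaporisation at -26.1 °C: 217 kJ/kg
vapour -26.1→70.7 °C: 82.28 kJ/kg
Δh = 38.908 + 217 + 82.28 = 338.19 kJ/kg
Q = ṁ·Δh = 28.08 kg/s × 338.19 kJ/kg = 9496.3 kJ/s
|Q| = 9496.3 kW = 34187 MJ/h

Q = 34200 MJ/h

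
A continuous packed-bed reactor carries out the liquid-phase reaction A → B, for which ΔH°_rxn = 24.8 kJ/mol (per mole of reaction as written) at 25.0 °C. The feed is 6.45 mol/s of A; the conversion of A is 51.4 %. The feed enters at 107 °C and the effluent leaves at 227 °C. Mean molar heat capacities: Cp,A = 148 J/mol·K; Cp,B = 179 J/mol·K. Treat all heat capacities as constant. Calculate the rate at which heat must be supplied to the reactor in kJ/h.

Extent of reaction ξ = 0.514 × 6.45 = 3.3153 mol/s
Reaction term: ξ·ΔH°_rxn = 3.3153 × 24.8 = 82.219 kJ/s
Sensible, feed 107→25 °C: -78.277 kJ/s
Outlet flows (mol/s): A 3.1347, B 3.3153
Sensible, products 25→227 °C: 213.59 kJ/s
Q = ΔH = 217.53 kJ/s = 217.53 kW
Heat supplied = 783110 kJ/h

Q_in = 783000 kJ/h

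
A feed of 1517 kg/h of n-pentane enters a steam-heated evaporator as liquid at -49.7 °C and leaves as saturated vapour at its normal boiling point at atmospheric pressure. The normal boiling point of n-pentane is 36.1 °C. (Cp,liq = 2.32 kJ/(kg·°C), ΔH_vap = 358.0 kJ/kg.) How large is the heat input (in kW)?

Q = 235 kW

liquid -49.7→36.1 °C: 199.06 kJ/kg
vaporisation at 36.1 °C: 358 kJ/kg
Δh = 199.06 + 358 = 557.06 kJ/kg
Q = ṁ·Δh = 1517 kg/h × 557.06 kJ/kg = 845050 kJ/h
|Q| = 234.74 kW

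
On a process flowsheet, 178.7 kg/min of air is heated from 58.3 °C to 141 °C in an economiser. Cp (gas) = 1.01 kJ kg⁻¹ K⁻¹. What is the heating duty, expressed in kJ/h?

Q = 896000 kJ/h

Q = ṁ·Cp·ΔT = 178.7 × 1.01 × (141 − 58.3) = 14926 kJ/min
Converting: 14926 / 60 s = 248.77 kW
Heating duty = 895580 kJ/h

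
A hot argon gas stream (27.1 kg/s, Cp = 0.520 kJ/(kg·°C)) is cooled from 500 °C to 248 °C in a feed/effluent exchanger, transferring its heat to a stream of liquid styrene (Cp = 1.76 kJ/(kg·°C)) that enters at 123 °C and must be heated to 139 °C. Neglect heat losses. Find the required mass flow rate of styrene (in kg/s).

Heat released by hot stream: Q = 27.1 × 0.520 × (500 − 248) = 3551.2 kJ/s
Energy balance on cold side (adiabatic exchanger): Q = ṁ_c·Cp_c·(T_c,out − T_c,in)
ṁ_c = 3551.2 / [1.76 × (139 − 123)] = 126.11 kg/s

ṁ_c = 126 kg/s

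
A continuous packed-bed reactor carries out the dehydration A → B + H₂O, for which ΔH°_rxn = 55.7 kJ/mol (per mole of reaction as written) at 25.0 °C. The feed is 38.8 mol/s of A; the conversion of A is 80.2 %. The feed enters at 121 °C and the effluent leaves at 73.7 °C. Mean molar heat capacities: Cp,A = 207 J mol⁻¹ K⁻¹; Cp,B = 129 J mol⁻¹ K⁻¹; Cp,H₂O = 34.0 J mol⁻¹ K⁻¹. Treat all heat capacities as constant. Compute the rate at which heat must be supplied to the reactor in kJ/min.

Extent of reaction ξ = 0.802 × 38.8 = 31.118 mol/s
Reaction term: ξ·ΔH°_rxn = 31.118 × 55.7 = 1733.3 kJ/s
Sensible, feed 121→25 °C: -771.03 kJ/s
Outlet flows (mol/s): A 7.6824, B 31.118, H₂O 31.118
Sensible, products 25→73.7 °C: 324.46 kJ/s
Q = ΔH = 1286.7 kJ/s = 1286.7 kW
Heat supplied = 77201 kJ/min

Q_in = 77200 kJ/min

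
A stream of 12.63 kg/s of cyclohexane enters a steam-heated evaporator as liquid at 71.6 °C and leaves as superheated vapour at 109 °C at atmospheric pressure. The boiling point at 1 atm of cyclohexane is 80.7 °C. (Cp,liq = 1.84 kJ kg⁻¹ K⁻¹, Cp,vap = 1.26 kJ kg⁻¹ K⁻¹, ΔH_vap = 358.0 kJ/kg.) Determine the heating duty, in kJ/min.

Q = 311000 kJ/min

liquid 71.6→80.7 °C: 16.744 kJ/kg
vaporisation at 80.7 °C: 358 kJ/kg
vapour 80.7→109 °C: 35.658 kJ/kg
Δh = 16.744 + 358 + 35.658 = 410.4 kJ/kg
Q = ṁ·Δh = 12.63 kg/s × 410.4 kJ/kg = 5183.4 kJ/s
|Q| = 5183.4 kW = 311000 kJ/min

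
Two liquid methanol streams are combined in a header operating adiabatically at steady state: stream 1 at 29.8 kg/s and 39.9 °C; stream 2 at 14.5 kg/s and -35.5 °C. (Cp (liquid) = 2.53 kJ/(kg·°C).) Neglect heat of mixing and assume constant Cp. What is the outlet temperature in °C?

Energy balance with Q = 0: Σ ṁᵢCp,ᵢ(T_out − Tᵢ) = 0
Σ ṁᵢCp,ᵢTᵢ = 29.8×2.53×39.9 + 14.5×2.53×-35.5 = 1705.9
Σ ṁᵢCp,ᵢ = 29.8×2.53 + 14.5×2.53 = 112.08
T_out = 1705.9 / 112.08 = 15.221 °C

T_out = 15.2 °C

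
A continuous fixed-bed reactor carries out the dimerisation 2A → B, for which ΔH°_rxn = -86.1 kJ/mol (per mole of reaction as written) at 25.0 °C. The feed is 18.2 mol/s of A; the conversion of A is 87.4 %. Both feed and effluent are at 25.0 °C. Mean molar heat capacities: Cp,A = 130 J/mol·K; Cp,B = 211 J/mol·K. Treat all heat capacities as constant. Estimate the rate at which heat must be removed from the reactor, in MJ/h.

Q_out = 2470 MJ/h

Extent of reaction ξ = 0.874 × 18.2 / 2 = 7.9534 mol/s
Reaction term: ξ·ΔH°_rxn = 7.9534 × -86.1 = -684.79 kJ/s
Q = ΔH = -684.79 kJ/s = -684.79 kW
Heat removed = 2465.2 MJ/h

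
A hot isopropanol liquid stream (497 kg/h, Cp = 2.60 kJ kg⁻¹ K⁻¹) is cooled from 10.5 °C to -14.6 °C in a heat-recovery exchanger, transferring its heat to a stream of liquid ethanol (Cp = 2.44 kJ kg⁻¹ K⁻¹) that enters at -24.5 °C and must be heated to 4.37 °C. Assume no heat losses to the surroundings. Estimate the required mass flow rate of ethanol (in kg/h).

ṁ_c = 460 kg/h

Heat released by hot stream: Q = 497 × 2.60 × (10.5 − -14.6) = 32434 kJ/h
Energy balance on cold side (adiabatic exchanger): Q = ṁ_c·Cp_c·(T_c,out − T_c,in)
ṁ_c = 32434 / [2.44 × (4.37 − -24.5)] = 460.43 kg/h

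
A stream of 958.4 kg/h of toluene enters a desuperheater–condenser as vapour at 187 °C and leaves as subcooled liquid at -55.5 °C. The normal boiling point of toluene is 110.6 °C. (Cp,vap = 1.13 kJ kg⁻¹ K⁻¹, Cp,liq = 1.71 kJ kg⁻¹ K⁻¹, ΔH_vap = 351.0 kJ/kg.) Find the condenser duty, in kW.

Q_c = 192 kW

vapour 187→110.6 °C: -86.332 kJ/kg
condensation at 110.6 °C: -351 kJ/kg
liquid 110.6→-55.5 °C: -284.03 kJ/kg
Δh = -86.332 + -351 + -284.03 = -721.36 kJ/kg
Q = ṁ·Δh = 958.4 kg/h × -721.36 kJ/kg = -691350 kJ/h
|Q| = 192.04 kW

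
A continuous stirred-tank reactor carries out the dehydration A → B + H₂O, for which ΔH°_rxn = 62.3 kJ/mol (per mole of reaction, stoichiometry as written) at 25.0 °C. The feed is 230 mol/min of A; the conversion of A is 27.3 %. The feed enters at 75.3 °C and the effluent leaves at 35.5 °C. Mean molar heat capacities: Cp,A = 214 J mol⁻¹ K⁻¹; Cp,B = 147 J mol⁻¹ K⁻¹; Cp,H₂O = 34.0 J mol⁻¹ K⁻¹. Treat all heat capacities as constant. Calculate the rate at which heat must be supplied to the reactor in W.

Q_in = 32200 W

Extent of reaction ξ = 0.273 × 230 = 62.79 mol/min
Reaction term: ξ·ΔH°_rxn = 62.79 × 62.3 = 3911.8 kJ/min
Sensible, feed 75.3→25 °C: -2475.8 kJ/min
Outlet flows (mol/min): A 167.21, B 62.79, H₂O 62.79
Sensible, products 25→35.5 °C: 495.05 kJ/min
Q = ΔH = 1931.1 kJ/min = 32.185 kW
Heat supplied = 32185 W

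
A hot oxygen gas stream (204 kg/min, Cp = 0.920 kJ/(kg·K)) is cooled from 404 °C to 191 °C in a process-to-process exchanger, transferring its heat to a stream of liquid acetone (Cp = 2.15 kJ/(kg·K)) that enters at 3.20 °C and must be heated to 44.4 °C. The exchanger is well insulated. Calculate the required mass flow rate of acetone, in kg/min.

ṁ_c = 451 kg/min

Heat released by hot stream: Q = 204 × 0.920 × (404 − 191) = 39976 kJ/min
Energy balance on cold side (adiabatic exchanger): Q = ṁ_c·Cp_c·(T_c,out − T_c,in)
ṁ_c = 39976 / [2.15 × (44.4 − 3.20)] = 451.3 kg/min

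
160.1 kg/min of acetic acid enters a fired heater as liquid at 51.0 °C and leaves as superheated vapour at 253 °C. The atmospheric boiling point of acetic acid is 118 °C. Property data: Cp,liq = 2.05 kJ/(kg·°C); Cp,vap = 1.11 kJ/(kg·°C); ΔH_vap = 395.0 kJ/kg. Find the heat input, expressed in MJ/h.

liquid 51.0→118 °C: 137.35 kJ/kg
vaporisation at 118 °C: 395 kJ/kg
vapour 118→253 °C: 149.85 kJ/kg
Δh = 137.35 + 395 + 149.85 = 682.2 kJ/kg
Q = ṁ·Δh = 160.1 kg/min × 682.2 kJ/kg = 109220 kJ/min
|Q| = 1820.3 kW = 6553.2 MJ/h

Q = 6550 MJ/h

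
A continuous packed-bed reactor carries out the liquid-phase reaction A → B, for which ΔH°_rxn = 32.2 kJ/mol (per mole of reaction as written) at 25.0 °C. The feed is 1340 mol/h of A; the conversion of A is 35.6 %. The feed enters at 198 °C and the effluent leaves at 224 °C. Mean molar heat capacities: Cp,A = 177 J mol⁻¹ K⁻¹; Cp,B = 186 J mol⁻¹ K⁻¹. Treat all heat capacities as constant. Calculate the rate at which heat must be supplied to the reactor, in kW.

Q_in = 6.22 kW

Extent of reaction ξ = 0.356 × 1340 = 477.04 mol/h
Reaction term: ξ·ΔH°_rxn = 477.04 × 32.2 = 15361 kJ/h
Sensible, feed 198→25 °C: -41032 kJ/h
Outlet flows (mol/h): A 862.96, B 477.04
Sensible, products 25→224 °C: 48053 kJ/h
Q = ΔH = 22382 kJ/h = 6.2172 kW
Heat supplied = 6.2172 kW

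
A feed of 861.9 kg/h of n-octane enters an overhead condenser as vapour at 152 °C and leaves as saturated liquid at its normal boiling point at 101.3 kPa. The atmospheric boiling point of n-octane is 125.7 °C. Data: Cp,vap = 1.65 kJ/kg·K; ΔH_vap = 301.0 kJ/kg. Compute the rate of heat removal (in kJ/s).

Q_c = 82.5 kJ/s

vapour 152→125.7 °C: -43.395 kJ/kg
condensation at 125.7 °C: -301 kJ/kg
Δh = -43.395 + -301 = -344.39 kJ/kg
Q = ṁ·Δh = 861.9 kg/h × -344.39 kJ/kg = -296830 kJ/h
|Q| = 82.454 kW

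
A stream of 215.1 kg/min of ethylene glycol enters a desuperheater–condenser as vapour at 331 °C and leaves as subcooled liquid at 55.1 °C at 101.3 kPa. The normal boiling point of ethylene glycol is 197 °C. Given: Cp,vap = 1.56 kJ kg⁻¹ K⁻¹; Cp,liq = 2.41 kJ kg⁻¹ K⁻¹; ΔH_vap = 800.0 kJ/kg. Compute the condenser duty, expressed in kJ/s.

vapour 331→197 °C: -209.04 kJ/kg
condensation at 197 °C: -800 kJ/kg
liquid 197→55.1 °C: -341.98 kJ/kg
Δh = -209.04 + -800 + -341.98 = -1351 kJ/kg
Q = ṁ·Δh = 215.1 kg/min × -1351 kJ/kg = -290600 kJ/min
|Q| = 4843.4 kW

Q_c = 4840 kJ/s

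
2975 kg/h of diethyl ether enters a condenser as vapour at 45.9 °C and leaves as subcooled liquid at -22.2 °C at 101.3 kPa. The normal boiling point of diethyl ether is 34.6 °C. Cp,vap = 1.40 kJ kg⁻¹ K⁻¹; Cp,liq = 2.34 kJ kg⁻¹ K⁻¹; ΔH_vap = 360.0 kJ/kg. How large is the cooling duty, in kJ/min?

vapour 45.9→34.6 °C: -15.82 kJ/kg
condensation at 34.6 °C: -360 kJ/kg
liquid 34.6→-22.2 °C: -132.91 kJ/kg
Δh = -15.82 + -360 + -132.91 = -508.73 kJ/kg
Q = ṁ·Δh = 2975 kg/h × -508.73 kJ/kg = -1.5135e+06 kJ/h
|Q| = 420.41 kW = 25225 kJ/min

Q_c = 25200 kJ/min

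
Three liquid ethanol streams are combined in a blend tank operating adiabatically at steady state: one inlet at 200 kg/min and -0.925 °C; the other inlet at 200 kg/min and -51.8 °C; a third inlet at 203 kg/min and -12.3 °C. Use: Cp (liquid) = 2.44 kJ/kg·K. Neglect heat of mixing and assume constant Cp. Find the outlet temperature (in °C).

Energy balance with Q = 0: Σ ṁᵢCp,ᵢ(T_out − Tᵢ) = 0
Σ ṁᵢCp,ᵢTᵢ = 200×2.44×-0.925 + 200×2.44×-51.8 + 203×2.44×-12.3 = -31822
Σ ṁᵢCp,ᵢ = 200×2.44 + 200×2.44 + 203×2.44 = 1471.3
T_out = -31822 / 1471.3 = -21.628 °C

T_out = -21.6 °C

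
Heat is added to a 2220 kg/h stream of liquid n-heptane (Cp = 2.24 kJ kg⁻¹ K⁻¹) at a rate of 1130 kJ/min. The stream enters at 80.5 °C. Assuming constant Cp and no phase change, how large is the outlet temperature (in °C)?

Q = 1130 kJ/min = 67800 kJ/h
ΔT = Q/(ṁ·Cp) = 67800/(2220×2.24) = 13.634 K
T_out = 80.5 + 13.634 = 94.134 °C

T_out = 94.1 °C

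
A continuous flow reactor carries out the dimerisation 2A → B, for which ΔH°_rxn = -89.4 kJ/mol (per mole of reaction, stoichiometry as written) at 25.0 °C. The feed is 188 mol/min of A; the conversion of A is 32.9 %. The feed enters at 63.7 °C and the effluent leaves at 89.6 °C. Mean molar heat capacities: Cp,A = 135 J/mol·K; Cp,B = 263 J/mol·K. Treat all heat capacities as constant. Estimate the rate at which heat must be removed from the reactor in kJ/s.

Extent of reaction ξ = 0.329 × 188 / 2 = 30.926 mol/min
Reaction term: ξ·ΔH°_rxn = 30.926 × -89.4 = -2764.8 kJ/min
Sensible, feed 63.7→25 °C: -982.21 kJ/min
Outlet flows (mol/min): A 126.15, B 30.926
Sensible, products 25→89.6 °C: 1625.6 kJ/min
Q = ΔH = -2121.4 kJ/min = -35.357 kW
Heat removed = 35.357 kJ/s

Q_out = 35.4 kJ/s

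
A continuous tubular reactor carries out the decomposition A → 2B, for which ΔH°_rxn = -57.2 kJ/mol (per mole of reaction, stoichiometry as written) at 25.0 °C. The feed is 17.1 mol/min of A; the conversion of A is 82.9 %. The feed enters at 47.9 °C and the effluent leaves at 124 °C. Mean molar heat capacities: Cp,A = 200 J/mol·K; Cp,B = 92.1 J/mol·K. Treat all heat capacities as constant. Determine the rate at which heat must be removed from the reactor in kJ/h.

Q_out = 34400 kJ/h

Extent of reaction ξ = 0.829 × 17.1 = 14.176 mol/min
Reaction term: ξ·ΔH°_rxn = 14.176 × -57.2 = -810.86 kJ/min
Sensible, feed 47.9→25 °C: -78.318 kJ/min
Outlet flows (mol/min): A 2.9241, B 28.352
Sensible, products 25→124 °C: 316.41 kJ/min
Q = ΔH = -572.77 kJ/min = -9.5462 kW
Heat removed = 34366 kJ/h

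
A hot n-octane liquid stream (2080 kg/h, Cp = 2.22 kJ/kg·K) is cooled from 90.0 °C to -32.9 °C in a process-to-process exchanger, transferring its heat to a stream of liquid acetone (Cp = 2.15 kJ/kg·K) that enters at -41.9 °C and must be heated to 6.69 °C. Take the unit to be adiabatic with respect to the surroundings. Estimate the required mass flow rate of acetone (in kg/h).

Heat released by hot stream: Q = 2080 × 2.22 × (90.0 − -32.9) = 567500 kJ/h
Energy balance on cold side (adiabatic exchanger): Q = ṁ_c·Cp_c·(T_c,out − T_c,in)
ṁ_c = 567500 / [2.15 × (6.69 − -41.9)] = 5432.3 kg/h

ṁ_c = 5430 kg/h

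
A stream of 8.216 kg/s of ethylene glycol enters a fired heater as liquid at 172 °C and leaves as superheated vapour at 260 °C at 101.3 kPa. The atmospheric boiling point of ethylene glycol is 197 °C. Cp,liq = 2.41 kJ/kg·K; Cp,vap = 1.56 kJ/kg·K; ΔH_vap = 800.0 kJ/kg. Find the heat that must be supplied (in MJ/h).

Q = 28400 MJ/h

liquid 172→197 °C: 60.25 kJ/kg
vaporisation at 197 °C: 800 kJ/kg
vapour 197→260 °C: 98.28 kJ/kg
Δh = 60.25 + 800 + 98.28 = 958.53 kJ/kg
Q = ṁ·Δh = 8.216 kg/s × 958.53 kJ/kg = 7875.3 kJ/s
|Q| = 7875.3 kW = 28351 MJ/h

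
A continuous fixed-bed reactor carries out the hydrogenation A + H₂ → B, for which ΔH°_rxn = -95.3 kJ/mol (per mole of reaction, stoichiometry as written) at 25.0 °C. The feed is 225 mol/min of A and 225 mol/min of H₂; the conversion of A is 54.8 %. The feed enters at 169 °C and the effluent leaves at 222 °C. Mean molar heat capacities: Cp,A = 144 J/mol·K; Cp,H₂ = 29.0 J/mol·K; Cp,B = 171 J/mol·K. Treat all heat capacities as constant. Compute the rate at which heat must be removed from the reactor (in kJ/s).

Q_out = 162 kJ/s

Extent of reaction ξ = 0.548 × 225 = 123.3 mol/min
Reaction term: ξ·ΔH°_rxn = 123.3 × -95.3 = -11750 kJ/min
Sensible, feed 169→25 °C: -5605.2 kJ/min
Outlet flows (mol/min): A 101.7, H₂ 101.7, B 123.3
Sensible, products 25→222 °C: 7619.6 kJ/min
Q = ΔH = -9736 kJ/min = -162.27 kW
Heat removed = 162.27 kJ/s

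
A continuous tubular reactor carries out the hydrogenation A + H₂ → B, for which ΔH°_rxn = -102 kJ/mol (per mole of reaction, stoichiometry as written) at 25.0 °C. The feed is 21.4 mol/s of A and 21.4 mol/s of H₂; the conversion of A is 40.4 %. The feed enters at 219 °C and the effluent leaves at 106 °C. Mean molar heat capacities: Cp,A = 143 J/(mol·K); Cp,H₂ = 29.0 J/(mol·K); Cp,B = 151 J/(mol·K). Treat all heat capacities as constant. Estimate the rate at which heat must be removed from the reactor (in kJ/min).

Q_out = 78700 kJ/min

Extent of reaction ξ = 0.404 × 21.4 = 8.6456 mol/s
Reaction term: ξ·ΔH°_rxn = 8.6456 × -102 = -881.85 kJ/s
Sensible, feed 219→25 °C: -714.08 kJ/s
Outlet flows (mol/s): A 12.754, H₂ 12.754, B 8.6456
Sensible, products 25→106 °C: 283.44 kJ/s
Q = ΔH = -1312.5 kJ/s = -1312.5 kW
Heat removed = 78749 kJ/min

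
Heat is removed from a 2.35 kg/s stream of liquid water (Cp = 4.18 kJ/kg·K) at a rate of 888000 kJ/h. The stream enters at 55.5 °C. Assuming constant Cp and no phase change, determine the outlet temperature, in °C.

T_out = 30.4 °C

Q = 888000 kJ/h = 246.67 kJ/s
ΔT = Q/(ṁ·Cp) = 246.67/(2.35×4.18) = 25.111 K
T_out = 55.5 − 25.111 = 30.389 °C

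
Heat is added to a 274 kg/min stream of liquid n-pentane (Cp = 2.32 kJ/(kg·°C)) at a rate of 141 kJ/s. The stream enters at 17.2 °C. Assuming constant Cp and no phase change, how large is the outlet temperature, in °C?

T_out = 30.5 °C

Q = 141 kJ/s = 8460 kJ/min
ΔT = Q/(ṁ·Cp) = 8460/(274×2.32) = 13.309 K
T_out = 17.2 + 13.309 = 30.509 °C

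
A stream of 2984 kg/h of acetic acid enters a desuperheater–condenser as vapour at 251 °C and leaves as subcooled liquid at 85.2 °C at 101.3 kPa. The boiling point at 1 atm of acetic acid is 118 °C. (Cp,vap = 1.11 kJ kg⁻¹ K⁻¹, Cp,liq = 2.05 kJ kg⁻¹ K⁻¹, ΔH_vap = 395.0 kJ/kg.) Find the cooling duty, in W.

Q_c = 506000 W

vapour 251→118 °C: -147.63 kJ/kg
condensation at 118 °C: -395 kJ/kg
liquid 118→85.2 °C: -67.24 kJ/kg
Δh = -147.63 + -395 + -67.24 = -609.87 kJ/kg
Q = ṁ·Δh = 2984 kg/h × -609.87 kJ/kg = -1.8199e+06 kJ/h
|Q| = 505.51 kW = 505510 W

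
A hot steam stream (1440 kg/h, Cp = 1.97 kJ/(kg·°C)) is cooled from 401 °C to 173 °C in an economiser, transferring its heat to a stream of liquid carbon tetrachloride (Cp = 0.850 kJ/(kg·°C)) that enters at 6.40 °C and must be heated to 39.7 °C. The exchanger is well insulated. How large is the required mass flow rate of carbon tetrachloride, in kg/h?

ṁ_c = 22900 kg/h

Heat released by hot stream: Q = 1440 × 1.97 × (401 − 173) = 646790 kJ/h
Energy balance on cold side (adiabatic exchanger): Q = ṁ_c·Cp_c·(T_c,out − T_c,in)
ṁ_c = 646790 / [0.850 × (39.7 − 6.40)] = 22851 kg/h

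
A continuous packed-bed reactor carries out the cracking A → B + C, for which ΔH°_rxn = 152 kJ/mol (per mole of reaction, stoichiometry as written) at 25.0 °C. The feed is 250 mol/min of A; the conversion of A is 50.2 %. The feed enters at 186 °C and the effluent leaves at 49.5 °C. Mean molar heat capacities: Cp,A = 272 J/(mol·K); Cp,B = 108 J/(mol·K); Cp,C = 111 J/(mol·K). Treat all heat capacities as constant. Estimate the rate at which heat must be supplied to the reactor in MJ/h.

Q_in = 578 MJ/h

Extent of reaction ξ = 0.502 × 250 = 125.5 mol/min
Reaction term: ξ·ΔH°_rxn = 125.5 × 152 = 19076 kJ/min
Sensible, feed 186→25 °C: -10948 kJ/min
Outlet flows (mol/min): A 124.5, B 125.5, C 125.5
Sensible, products 25→49.5 °C: 1503 kJ/min
Q = ΔH = 9631 kJ/min = 160.52 kW
Heat supplied = 577.86 MJ/h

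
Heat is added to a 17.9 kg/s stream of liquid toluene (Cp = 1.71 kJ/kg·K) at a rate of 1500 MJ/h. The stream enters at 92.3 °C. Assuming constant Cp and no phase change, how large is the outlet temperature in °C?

T_out = 106 °C

Q = 1500 MJ/h = 416.67 kJ/s
ΔT = Q/(ṁ·Cp) = 416.67/(17.9×1.71) = 13.613 K
T_out = 92.3 + 13.613 = 105.91 °C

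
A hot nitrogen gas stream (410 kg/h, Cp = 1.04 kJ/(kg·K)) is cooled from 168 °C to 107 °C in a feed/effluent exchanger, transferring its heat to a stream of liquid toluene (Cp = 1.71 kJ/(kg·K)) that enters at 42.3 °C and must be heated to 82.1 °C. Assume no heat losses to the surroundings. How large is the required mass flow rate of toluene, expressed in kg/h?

Heat released by hot stream: Q = 410 × 1.04 × (168 − 107) = 26010 kJ/h
Energy balance on cold side (adiabatic exchanger): Q = ṁ_c·Cp_c·(T_c,out − T_c,in)
ṁ_c = 26010 / [1.71 × (82.1 − 42.3)] = 382.18 kg/h

ṁ_c = 382 kg/h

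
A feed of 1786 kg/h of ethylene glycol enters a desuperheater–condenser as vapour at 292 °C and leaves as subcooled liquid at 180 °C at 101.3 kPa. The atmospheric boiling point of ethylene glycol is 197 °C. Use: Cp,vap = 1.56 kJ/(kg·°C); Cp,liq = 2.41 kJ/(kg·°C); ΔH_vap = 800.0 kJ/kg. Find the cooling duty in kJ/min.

vapour 292→197 °C: -148.2 kJ/kg
condensation at 197 °C: -800 kJ/kg
liquid 197→180 °C: -40.97 kJ/kg
Δh = -148.2 + -800 + -40.97 = -989.17 kJ/kg
Q = ṁ·Δh = 1786 kg/h × -989.17 kJ/kg = -1.7667e+06 kJ/h
|Q| = 490.74 kW = 29444 kJ/min

Q_c = 29400 kJ/min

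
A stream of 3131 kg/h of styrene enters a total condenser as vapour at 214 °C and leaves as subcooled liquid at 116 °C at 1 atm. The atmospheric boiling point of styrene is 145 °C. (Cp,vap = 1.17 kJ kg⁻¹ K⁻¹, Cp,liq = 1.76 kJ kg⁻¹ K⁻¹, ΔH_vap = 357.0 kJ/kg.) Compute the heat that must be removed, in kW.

Q_c = 425 kW

vapour 214→145 °C: -80.73 kJ/kg
condensation at 145 °C: -357 kJ/kg
liquid 145→116 °C: -51.04 kJ/kg
Δh = -80.73 + -357 + -51.04 = -488.77 kJ/kg
Q = ṁ·Δh = 3131 kg/h × -488.77 kJ/kg = -1.5303e+06 kJ/h
|Q| = 425.09 kW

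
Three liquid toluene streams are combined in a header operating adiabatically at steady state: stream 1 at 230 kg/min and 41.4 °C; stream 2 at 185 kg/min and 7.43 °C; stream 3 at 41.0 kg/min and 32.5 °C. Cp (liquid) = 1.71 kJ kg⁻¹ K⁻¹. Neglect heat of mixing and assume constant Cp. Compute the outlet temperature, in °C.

Energy balance with Q = 0: Σ ṁᵢCp,ᵢ(T_out − Tᵢ) = 0
T_out = Σ ṁᵢCp,ᵢTᵢ / Σ ṁᵢCp,ᵢ
      = 20912 / 779.76 = 26.818 °C

T_out = 26.8 °C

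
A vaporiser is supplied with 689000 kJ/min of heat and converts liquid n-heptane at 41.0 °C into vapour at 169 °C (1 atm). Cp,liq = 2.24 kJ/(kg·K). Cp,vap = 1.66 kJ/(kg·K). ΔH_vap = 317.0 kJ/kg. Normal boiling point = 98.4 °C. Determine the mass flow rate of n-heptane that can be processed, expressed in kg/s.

ṁ = 20.4 kg/s

Δh = 2.24×(98.4−41.0) + 317.0 + 1.66×(169−98.4) = 562.77 kJ/kg
Q = 689000 kJ/min = 11483 kJ/s = 11483 kJ/s
ṁ = Q/Δh = 11483 / 562.77 = 20.405 kg/s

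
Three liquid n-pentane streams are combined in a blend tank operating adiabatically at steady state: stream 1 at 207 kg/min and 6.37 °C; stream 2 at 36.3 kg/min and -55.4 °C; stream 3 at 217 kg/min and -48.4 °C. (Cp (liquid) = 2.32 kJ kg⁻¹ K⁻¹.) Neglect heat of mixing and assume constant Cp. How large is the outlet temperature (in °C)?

Energy balance with Q = 0: Σ ṁᵢCp,ᵢ(T_out − Tᵢ) = 0
T_out = Σ ṁᵢCp,ᵢTᵢ / Σ ṁᵢCp,ᵢ
      = -25973 / 1067.9 = -24.322 °C

T_out = -24.3 °C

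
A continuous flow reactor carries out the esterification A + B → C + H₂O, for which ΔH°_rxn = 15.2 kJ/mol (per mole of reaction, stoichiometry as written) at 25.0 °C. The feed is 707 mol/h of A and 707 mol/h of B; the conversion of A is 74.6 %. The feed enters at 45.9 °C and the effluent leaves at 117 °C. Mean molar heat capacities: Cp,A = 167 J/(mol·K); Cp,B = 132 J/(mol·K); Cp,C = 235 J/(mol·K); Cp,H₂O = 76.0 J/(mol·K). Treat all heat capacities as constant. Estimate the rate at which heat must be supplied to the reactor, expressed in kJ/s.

Q_in = 6.56 kJ/s

Extent of reaction ξ = 0.746 × 707 = 527.42 mol/h
Reaction term: ξ·ΔH°_rxn = 527.42 × 15.2 = 8016.8 kJ/h
Sensible, feed 45.9→25 °C: -4418.1 kJ/h
Outlet flows (mol/h): A 179.58, B 179.58, C 527.42, H₂O 527.42
Sensible, products 25→117 °C: 20030 kJ/h
Q = ΔH = 23629 kJ/h = 6.5636 kW
Heat supplied = 6.5636 kJ/s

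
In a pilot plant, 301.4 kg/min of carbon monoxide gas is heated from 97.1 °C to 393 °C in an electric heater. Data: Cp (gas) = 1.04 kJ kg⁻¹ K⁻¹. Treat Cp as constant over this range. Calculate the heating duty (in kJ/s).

Q = ṁ·Cp·ΔT = 301.4 × 1.04 × (393 − 97.1) = 92752 kJ/min
Converting: 92752 / 60 s = 1545.9 kW

Q = 1550 kJ/s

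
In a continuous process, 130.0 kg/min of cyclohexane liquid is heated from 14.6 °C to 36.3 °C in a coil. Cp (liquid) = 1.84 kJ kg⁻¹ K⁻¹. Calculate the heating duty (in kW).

Q = 86.5 kW

Q = ṁ·Cp·ΔT = 130.0 × 1.84 × (36.3 − 14.6) = 5190.6 kJ/min
Converting: 5190.6 / 60 s = 86.511 kW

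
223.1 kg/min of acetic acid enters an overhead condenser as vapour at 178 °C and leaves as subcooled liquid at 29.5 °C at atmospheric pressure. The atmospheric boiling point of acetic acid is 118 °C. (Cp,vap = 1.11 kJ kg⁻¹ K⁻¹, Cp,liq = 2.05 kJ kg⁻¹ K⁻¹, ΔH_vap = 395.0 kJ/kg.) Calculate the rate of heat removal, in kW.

vapour 178→118 °C: -66.6 kJ/kg
condensation at 118 °C: -395 kJ/kg
liquid 118→29.5 °C: -181.42 kJ/kg
Δh = -66.6 + -395 + -181.42 = -643.02 kJ/kg
Q = ṁ·Δh = 223.1 kg/min × -643.02 kJ/kg = -143460 kJ/min
|Q| = 2391 kW

Q_c = 2390 kW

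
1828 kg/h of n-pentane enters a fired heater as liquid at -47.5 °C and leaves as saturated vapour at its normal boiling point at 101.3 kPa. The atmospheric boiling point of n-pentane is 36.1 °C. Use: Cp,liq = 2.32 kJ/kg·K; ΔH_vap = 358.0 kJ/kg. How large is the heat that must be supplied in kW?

Q = 280 kW

liquid -47.5→36.1 °C: 193.95 kJ/kg
vaporisation at 36.1 °C: 358 kJ/kg
Δh = 193.95 + 358 = 551.95 kJ/kg
Q = ṁ·Δh = 1828 kg/h × 551.95 kJ/kg = 1.009e+06 kJ/h
|Q| = 280.27 kW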